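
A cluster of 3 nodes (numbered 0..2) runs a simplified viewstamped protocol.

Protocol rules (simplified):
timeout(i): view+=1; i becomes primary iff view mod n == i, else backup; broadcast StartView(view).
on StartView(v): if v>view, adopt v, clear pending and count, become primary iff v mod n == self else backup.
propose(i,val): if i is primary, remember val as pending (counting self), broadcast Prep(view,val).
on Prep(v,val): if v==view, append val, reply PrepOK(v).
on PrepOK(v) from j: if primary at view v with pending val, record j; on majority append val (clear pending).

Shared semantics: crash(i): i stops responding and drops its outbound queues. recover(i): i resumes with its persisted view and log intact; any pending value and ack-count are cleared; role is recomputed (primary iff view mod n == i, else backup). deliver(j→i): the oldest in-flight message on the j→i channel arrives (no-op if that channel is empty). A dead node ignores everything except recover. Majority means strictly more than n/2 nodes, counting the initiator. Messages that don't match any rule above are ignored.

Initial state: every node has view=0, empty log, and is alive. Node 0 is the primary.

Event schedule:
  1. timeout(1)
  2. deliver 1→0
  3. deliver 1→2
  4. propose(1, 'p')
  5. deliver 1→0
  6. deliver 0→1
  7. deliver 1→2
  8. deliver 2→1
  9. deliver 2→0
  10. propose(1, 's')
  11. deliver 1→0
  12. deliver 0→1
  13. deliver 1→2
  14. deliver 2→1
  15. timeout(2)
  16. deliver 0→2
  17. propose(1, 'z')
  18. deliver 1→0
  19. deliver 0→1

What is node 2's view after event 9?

1

e1 timeout(1): 1[prim,v=1,-]
e2 deliver 1→0: 0[back,v=1,-]
e3 deliver 1→2: 2[back,v=1,-]
e4 propose(1,'p'): ·
e5 deliver 1→0: 0[back,v=1,p]
e6 deliver 0→1: 1[prim,v=1,p]
e7 deliver 1→2: 2[back,v=1,p]
e8 deliver 2→1: ·
e9 deliver 2→0: ·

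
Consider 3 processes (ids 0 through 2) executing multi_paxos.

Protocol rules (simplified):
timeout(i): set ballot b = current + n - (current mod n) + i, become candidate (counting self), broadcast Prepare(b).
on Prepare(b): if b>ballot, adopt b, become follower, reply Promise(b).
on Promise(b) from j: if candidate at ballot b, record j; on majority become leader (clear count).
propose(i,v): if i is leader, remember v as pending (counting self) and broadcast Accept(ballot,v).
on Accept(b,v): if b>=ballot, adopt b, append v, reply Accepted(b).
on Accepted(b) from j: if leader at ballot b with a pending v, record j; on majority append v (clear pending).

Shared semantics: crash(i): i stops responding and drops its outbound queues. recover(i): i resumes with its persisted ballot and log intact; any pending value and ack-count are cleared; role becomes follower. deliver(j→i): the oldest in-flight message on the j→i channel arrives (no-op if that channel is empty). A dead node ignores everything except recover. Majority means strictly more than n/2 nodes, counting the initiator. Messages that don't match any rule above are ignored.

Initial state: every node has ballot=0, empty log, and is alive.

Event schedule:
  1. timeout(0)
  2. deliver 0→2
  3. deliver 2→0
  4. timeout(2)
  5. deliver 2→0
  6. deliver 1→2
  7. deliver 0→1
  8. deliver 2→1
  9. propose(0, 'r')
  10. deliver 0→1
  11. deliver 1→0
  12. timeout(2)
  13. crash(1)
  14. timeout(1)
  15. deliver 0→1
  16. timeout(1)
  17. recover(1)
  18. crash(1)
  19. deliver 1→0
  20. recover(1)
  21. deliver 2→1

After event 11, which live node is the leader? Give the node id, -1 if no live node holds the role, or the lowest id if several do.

-1

e1 timeout(0): 0[cand,b=3,-]
e2 deliver 0→2: 2[foll,b=3,-]
e3 deliver 2→0: 0[lead,b=3,-]
e4 timeout(2): 2[cand,b=8,-]
e5 deliver 2→0: 0[foll,b=8,-]
e6 deliver 1→2: ·
e7 deliver 0→1: 1[foll,b=3,-]
e8 deliver 2→1: 1[foll,b=8,-]
e9 propose(0,'r'): ·
e10 deliver 0→1: ·
e11 deliver 1→0: ·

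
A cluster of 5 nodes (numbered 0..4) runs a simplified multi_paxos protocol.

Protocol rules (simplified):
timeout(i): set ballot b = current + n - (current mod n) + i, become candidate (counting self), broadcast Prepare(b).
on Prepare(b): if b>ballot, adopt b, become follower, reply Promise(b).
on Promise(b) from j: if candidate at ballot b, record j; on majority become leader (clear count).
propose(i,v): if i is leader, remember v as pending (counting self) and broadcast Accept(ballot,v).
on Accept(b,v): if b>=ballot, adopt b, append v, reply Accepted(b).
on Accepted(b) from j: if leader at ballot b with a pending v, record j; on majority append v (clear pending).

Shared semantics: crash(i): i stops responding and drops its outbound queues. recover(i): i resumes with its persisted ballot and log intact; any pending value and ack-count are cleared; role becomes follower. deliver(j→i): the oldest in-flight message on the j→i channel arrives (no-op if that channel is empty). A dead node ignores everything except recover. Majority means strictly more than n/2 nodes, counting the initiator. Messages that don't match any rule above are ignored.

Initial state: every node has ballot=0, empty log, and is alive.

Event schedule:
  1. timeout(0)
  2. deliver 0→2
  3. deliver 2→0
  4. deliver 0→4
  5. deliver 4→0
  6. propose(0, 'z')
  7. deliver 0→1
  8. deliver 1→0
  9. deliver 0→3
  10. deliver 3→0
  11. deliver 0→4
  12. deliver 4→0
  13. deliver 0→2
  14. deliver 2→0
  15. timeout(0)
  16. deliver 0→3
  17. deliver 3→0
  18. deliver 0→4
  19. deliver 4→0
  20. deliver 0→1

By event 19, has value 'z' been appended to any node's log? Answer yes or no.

step 1 timeout(0): 0={cand,b=5,log=-}
step 2 deliver 0→2: 2={foll,b=5,log=-}
step 3 deliver 2→0: —
step 4 deliver 0→4: 4={foll,b=5,log=-}
step 5 deliver 4→0: 0={lead,b=5,log=-}
step 6 propose(0,'z'): —
step 7 deliver 0→1: 1={foll,b=5,log=-}
step 8 deliver 1→0: —
step 9 deliver 0→3: 3={foll,b=5,log=-}
step 10 deliver 3→0: —
step 11 deliver 0→4: 4={foll,b=5,log=z}
step 12 deliver 4→0: —
step 13 deliver 0→2: 2={foll,b=5,log=z}
step 14 deliver 2→0: 0={lead,b=5,log=z}
step 15 timeout(0): 0={cand,b=10,log=z}
step 16 deliver 0→3: 3={foll,b=5,log=z}
step 17 deliver 3→0: —
step 18 deliver 0→4: 4={foll,b=10,log=z}
step 19 deliver 4→0: —

yes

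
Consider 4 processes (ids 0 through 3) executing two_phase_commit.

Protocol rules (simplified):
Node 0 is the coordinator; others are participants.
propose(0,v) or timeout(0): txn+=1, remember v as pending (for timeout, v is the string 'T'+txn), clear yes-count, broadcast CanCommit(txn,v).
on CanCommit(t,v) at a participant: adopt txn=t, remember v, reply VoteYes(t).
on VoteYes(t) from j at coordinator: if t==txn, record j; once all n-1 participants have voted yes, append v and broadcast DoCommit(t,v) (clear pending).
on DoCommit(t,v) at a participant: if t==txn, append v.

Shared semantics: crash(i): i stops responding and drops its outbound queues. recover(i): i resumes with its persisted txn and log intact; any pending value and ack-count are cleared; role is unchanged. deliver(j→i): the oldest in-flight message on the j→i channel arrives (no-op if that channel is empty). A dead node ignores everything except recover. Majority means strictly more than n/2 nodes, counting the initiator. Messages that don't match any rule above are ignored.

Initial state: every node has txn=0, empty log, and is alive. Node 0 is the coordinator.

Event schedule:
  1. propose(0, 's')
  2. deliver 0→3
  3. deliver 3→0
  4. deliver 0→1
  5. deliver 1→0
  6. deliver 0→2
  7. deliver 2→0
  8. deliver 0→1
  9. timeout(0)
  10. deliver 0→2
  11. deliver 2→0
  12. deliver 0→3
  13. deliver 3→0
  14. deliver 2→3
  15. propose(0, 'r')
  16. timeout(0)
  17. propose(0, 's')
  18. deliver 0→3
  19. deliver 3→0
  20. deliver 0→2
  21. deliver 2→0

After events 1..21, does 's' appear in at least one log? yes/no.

yes

e1 propose(0,'s'): 0[coor,t=1,-]
e2 deliver 0→3: 3[part,t=1,-]
e3 deliver 3→0: ·
e4 deliver 0→1: 1[part,t=1,-]
e5 deliver 1→0: ·
e6 deliver 0→2: 2[part,t=1,-]
e7 deliver 2→0: 0[coor,t=1,s]
e8 deliver 0→1: 1[part,t=1,s]
e9 timeout(0): 0[coor,t=2,s]
e10 deliver 0→2: 2[part,t=1,s]
e11 deliver 2→0: ·
e12 deliver 0→3: 3[part,t=1,s]
e13 deliver 3→0: ·
e14 deliver 2→3: ·
e15 propose(0,'r'): 0[coor,t=3,s]
e16 timeout(0): 0[coor,t=4,s]
e17 propose(0,'s'): 0[coor,t=5,s]
e18 deliver 0→3: 3[part,t=2,s]
e19 deliver 3→0: ·
e20 deliver 0→2: 2[part,t=2,s]
e21 deliver 2→0: ·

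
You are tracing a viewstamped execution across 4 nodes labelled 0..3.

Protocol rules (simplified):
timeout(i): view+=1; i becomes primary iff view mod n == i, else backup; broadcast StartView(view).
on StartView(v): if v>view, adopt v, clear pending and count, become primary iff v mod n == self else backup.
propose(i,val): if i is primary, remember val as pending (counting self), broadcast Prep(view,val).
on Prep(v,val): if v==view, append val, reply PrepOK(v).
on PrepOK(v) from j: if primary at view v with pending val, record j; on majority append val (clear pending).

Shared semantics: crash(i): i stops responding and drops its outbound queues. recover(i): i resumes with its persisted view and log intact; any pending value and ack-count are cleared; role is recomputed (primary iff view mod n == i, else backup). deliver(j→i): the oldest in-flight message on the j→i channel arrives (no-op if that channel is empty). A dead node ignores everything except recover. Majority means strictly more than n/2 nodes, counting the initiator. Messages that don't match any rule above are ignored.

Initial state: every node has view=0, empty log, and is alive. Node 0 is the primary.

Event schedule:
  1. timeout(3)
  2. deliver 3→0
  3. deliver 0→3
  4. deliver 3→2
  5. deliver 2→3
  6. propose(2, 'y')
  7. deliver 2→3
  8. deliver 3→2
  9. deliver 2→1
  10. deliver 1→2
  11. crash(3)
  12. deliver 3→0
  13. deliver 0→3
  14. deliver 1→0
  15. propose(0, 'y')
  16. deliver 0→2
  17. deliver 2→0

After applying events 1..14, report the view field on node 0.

1

after 1 — timeout(3): n3:back/v1/[-]
after 2 — deliver 3→0: n0:back/v1/[-]
after 3 — deliver 0→3: ·
after 4 — deliver 3→2: n2:back/v1/[-]
after 5 — deliver 2→3: ·
after 6 — propose(2,'y'): ·
after 7 — deliver 2→3: ·
after 8 — deliver 3→2: ·
after 9 — deliver 2→1: ·
after 10 — deliver 1→2: ·
after 11 — crash(3): n3:✗back/v1/[-]
after 12 — deliver 3→0: ·
after 13 — deliver 0→3: ·
after 14 — deliver 1→0: ·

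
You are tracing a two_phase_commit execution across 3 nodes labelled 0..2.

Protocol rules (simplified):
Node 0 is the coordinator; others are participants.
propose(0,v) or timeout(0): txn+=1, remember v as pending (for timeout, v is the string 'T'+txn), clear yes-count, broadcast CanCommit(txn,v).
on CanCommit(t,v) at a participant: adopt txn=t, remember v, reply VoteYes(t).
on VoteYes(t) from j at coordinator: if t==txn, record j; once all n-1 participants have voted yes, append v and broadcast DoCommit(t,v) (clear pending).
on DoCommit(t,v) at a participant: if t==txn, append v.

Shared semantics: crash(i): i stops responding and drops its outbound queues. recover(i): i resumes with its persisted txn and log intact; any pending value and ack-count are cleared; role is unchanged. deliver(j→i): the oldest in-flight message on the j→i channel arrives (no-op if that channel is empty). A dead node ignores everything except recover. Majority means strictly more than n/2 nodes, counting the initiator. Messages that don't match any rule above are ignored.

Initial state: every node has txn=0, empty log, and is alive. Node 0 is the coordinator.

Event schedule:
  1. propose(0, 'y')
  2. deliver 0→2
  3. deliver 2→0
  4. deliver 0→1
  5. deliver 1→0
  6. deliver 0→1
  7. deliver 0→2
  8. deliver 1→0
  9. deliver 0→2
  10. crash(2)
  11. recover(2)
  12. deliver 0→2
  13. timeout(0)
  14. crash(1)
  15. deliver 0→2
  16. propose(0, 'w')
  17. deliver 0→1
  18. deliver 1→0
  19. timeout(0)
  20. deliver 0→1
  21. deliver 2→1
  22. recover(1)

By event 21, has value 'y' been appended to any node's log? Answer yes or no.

yes

after 1 — propose(0,'y'): n0:coor/t1/[-]
after 2 — deliver 0→2: n2:part/t1/[-]
after 3 — deliver 2→0: ·
after 4 — deliver 0→1: n1:part/t1/[-]
after 5 — deliver 1→0: n0:coor/t1/[y]
after 6 — deliver 0→1: n1:part/t1/[y]
after 7 — deliver 0→2: n2:part/t1/[y]
after 8 — deliver 1→0: ·
after 9 — deliver 0→2: ·
after 10 — crash(2): n2:✗part/t1/[y]
after 11 — recover(2): n2:part/t1/[y]
after 12 — deliver 0→2: ·
after 13 — timeout(0): n0:coor/t2/[y]
after 14 — crash(1): n1:✗part/t1/[y]
after 15 — deliver 0→2: n2:part/t2/[y]
after 16 — propose(0,'w'): n0:coor/t3/[y]
after 17 — deliver 0→1: ·
after 18 — deliver 1→0: ·
after 19 — timeout(0): n0:coor/t4/[y]
after 20 — deliver 0→1: ·
after 21 — deliver 2→1: ·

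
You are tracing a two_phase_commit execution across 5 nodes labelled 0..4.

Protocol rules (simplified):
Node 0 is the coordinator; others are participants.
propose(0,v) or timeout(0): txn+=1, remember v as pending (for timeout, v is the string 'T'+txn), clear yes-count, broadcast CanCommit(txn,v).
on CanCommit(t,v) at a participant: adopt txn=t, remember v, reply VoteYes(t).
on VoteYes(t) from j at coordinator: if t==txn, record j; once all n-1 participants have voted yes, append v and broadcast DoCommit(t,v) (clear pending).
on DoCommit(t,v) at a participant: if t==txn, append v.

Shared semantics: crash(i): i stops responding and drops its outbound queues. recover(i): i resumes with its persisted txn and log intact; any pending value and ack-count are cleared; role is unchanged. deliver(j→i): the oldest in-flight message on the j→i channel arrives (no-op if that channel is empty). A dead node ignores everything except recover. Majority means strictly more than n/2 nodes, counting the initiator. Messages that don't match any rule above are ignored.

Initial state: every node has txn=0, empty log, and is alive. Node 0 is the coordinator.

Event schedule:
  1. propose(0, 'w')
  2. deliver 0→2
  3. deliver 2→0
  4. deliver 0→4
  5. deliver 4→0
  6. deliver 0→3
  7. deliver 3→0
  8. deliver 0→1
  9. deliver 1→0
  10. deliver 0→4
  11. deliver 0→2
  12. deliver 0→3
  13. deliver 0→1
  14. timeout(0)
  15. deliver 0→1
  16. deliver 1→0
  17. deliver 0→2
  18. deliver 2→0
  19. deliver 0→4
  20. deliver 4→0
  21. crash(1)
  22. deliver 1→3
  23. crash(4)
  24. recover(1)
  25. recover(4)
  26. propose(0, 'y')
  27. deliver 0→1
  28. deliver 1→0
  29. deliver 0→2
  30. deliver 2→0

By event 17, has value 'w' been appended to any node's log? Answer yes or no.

yes

e1 propose(0,'w'): 0[coor,t=1,-]
e2 deliver 0→2: 2[part,t=1,-]
e3 deliver 2→0: ·
e4 deliver 0→4: 4[part,t=1,-]
e5 deliver 4→0: ·
e6 deliver 0→3: 3[part,t=1,-]
e7 deliver 3→0: ·
e8 deliver 0→1: 1[part,t=1,-]
e9 deliver 1→0: 0[coor,t=1,w]
e10 deliver 0→4: 4[part,t=1,w]
e11 deliver 0→2: 2[part,t=1,w]
e12 deliver 0→3: 3[part,t=1,w]
e13 deliver 0→1: 1[part,t=1,w]
e14 timeout(0): 0[coor,t=2,w]
e15 deliver 0→1: 1[part,t=2,w]
e16 deliver 1→0: ·
e17 deliver 0→2: 2[part,t=2,w]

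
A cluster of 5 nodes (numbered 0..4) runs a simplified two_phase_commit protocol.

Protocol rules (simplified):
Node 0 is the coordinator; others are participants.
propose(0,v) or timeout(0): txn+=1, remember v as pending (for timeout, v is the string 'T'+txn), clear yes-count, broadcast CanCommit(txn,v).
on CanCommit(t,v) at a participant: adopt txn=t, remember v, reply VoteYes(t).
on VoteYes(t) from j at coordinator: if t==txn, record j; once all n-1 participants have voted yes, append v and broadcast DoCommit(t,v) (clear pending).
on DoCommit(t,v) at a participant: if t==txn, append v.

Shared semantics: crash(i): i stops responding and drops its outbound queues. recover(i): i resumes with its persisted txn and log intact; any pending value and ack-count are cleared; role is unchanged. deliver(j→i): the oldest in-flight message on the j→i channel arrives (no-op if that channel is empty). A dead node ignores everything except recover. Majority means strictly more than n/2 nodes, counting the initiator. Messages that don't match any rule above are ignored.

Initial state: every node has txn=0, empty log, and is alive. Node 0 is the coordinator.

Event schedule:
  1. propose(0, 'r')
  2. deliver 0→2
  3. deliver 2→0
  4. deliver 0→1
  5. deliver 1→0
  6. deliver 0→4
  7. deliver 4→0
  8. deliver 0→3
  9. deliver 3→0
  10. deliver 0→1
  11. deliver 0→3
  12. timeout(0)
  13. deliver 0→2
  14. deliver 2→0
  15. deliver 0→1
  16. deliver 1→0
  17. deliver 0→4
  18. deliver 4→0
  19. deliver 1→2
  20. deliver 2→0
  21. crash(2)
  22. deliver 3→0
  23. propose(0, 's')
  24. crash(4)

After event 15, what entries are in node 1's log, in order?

r

after 1 — propose(0,'r'): n0:coor/t1/[-]
after 2 — deliver 0→2: n2:part/t1/[-]
after 3 — deliver 2→0: ·
after 4 — deliver 0→1: n1:part/t1/[-]
after 5 — deliver 1→0: ·
after 6 — deliver 0→4: n4:part/t1/[-]
after 7 — deliver 4→0: ·
after 8 — deliver 0→3: n3:part/t1/[-]
after 9 — deliver 3→0: n0:coor/t1/[r]
after 10 — deliver 0→1: n1:part/t1/[r]
after 11 — deliver 0→3: n3:part/t1/[r]
after 12 — timeout(0): n0:coor/t2/[r]
after 13 — deliver 0→2: n2:part/t1/[r]
after 14 — deliver 2→0: ·
after 15 — deliver 0→1: n1:part/t2/[r]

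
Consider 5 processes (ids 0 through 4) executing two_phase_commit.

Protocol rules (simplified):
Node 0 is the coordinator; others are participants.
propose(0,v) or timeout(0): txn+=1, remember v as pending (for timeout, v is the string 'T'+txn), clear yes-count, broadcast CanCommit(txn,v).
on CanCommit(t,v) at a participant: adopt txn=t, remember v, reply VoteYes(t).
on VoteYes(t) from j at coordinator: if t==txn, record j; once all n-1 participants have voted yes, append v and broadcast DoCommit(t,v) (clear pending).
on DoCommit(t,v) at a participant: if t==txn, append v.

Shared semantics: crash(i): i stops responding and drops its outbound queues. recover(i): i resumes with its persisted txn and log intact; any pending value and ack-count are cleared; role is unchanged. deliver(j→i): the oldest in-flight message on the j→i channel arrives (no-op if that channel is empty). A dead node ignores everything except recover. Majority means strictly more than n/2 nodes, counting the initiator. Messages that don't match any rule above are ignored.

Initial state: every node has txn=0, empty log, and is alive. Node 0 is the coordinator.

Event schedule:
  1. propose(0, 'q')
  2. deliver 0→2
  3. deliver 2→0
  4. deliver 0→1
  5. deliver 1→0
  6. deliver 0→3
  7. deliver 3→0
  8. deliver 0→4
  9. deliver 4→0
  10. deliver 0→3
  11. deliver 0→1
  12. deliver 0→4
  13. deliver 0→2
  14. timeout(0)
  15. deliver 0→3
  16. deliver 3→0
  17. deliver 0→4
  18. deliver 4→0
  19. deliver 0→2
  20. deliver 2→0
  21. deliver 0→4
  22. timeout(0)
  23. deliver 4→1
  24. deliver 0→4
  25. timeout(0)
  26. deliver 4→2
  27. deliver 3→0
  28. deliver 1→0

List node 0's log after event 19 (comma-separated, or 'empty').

q

[1] propose(0,'q') → N0(coor t1 [-])
[2] deliver 0→2 → N2(part t1 [-])
[3] deliver 2→0 → ∅
[4] deliver 0→1 → N1(part t1 [-])
[5] deliver 1→0 → ∅
[6] deliver 0→3 → N3(part t1 [-])
[7] deliver 3→0 → ∅
[8] deliver 0→4 → N4(part t1 [-])
[9] deliver 4→0 → N0(coor t1 [q])
[10] deliver 0→3 → N3(part t1 [q])
[11] deliver 0→1 → N1(part t1 [q])
[12] deliver 0→4 → N4(part t1 [q])
[13] deliver 0→2 → N2(part t1 [q])
[14] timeout(0) → N0(coor t2 [q])
[15] deliver 0→3 → N3(part t2 [q])
[16] deliver 3→0 → ∅
[17] deliver 0→4 → N4(part t2 [q])
[18] deliver 4→0 → ∅
[19] deliver 0→2 → N2(part t2 [q])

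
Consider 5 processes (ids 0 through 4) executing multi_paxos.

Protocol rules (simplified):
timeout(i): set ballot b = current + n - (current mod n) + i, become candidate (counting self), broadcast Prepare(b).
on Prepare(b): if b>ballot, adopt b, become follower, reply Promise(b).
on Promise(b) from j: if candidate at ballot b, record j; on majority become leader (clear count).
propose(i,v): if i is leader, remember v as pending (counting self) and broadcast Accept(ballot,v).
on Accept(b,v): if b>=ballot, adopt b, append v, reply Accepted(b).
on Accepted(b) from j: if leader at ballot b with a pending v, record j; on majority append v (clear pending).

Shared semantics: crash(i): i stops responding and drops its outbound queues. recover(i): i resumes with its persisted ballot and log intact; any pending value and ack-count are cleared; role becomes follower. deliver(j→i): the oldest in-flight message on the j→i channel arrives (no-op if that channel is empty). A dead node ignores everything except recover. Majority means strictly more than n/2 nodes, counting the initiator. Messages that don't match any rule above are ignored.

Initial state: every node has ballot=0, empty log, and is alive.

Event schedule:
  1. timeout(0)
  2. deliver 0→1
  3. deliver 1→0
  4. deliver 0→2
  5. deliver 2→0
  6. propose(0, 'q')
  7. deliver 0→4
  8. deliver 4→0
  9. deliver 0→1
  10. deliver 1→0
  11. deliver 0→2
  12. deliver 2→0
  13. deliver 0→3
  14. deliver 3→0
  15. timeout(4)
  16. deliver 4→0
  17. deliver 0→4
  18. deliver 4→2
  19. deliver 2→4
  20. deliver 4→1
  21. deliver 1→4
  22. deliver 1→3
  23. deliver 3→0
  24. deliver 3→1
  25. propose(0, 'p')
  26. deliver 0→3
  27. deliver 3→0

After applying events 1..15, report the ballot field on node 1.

after 1 — timeout(0): n0:cand/b5/[-]
after 2 — deliver 0→1: n1:foll/b5/[-]
after 3 — deliver 1→0: ·
after 4 — deliver 0→2: n2:foll/b5/[-]
after 5 — deliver 2→0: n0:lead/b5/[-]
after 6 — propose(0,'q'): ·
after 7 — deliver 0→4: n4:foll/b5/[-]
after 8 — deliver 4→0: ·
after 9 — deliver 0→1: n1:foll/b5/[q]
after 10 — deliver 1→0: ·
after 11 — deliver 0→2: n2:foll/b5/[q]
after 12 — deliver 2→0: n0:lead/b5/[q]
after 13 — deliver 0→3: n3:foll/b5/[-]
after 14 — deliver 3→0: ·
after 15 — timeout(4): n4:cand/b14/[-]

5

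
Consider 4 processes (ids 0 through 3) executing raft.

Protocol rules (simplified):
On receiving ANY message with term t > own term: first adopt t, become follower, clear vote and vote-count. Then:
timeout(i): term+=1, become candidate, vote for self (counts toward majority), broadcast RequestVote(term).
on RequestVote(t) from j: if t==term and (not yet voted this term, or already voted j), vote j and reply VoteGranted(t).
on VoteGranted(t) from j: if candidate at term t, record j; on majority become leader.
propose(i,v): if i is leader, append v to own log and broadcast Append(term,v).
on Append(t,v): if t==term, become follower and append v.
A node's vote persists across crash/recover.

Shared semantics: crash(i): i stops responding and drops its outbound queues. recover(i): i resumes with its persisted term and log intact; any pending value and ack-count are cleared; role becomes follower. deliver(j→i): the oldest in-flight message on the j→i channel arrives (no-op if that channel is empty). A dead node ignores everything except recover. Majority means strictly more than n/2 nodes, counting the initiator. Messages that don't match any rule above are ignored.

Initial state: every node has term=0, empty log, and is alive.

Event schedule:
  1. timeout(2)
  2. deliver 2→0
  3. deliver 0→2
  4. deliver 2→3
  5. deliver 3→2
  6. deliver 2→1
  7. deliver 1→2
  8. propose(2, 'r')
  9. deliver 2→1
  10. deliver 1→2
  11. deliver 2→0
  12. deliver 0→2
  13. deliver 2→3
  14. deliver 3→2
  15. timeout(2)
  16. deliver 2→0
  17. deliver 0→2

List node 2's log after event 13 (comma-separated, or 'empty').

step 1 timeout(2): 2={cand,t=1,log=-}
step 2 deliver 2→0: 0={foll,t=1,log=-}
step 3 deliver 0→2: —
step 4 deliver 2→3: 3={foll,t=1,log=-}
step 5 deliver 3→2: 2={lead,t=1,log=-}
step 6 deliver 2→1: 1={foll,t=1,log=-}
step 7 deliver 1→2: —
step 8 propose(2,'r'): 2={lead,t=1,log=r}
step 9 deliver 2→1: 1={foll,t=1,log=r}
step 10 deliver 1→2: —
step 11 deliver 2→0: 0={foll,t=1,log=r}
step 12 deliver 0→2: —
step 13 deliver 2→3: 3={foll,t=1,log=r}

r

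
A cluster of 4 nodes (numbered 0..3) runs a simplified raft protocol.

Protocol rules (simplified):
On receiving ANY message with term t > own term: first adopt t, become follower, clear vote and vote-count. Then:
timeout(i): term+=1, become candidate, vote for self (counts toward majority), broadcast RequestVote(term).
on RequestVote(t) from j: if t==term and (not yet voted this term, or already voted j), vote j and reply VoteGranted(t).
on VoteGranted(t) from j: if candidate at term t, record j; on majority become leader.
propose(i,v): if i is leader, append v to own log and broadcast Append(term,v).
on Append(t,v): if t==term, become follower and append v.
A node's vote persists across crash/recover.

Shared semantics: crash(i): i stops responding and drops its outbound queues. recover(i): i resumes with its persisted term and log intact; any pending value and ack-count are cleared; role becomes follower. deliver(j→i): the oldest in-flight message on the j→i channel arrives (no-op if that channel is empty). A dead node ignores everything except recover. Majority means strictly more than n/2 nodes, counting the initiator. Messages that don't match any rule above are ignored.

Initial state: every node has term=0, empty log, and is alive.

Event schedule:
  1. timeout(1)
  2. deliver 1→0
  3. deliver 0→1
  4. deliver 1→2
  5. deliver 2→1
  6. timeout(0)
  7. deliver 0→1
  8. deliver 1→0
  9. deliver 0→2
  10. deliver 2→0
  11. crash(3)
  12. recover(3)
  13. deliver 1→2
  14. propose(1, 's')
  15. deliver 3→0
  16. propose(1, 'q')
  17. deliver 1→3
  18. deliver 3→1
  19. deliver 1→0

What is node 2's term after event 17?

after 1 — timeout(1): n1:cand/t1/[-]
after 2 — deliver 1→0: n0:foll/t1/[-]
after 3 — deliver 0→1: ·
after 4 — deliver 1→2: n2:foll/t1/[-]
after 5 — deliver 2→1: n1:lead/t1/[-]
after 6 — timeout(0): n0:cand/t2/[-]
after 7 — deliver 0→1: n1:foll/t2/[-]
after 8 — deliver 1→0: ·
after 9 — deliver 0→2: n2:foll/t2/[-]
after 10 — deliver 2→0: n0:lead/t2/[-]
after 11 — crash(3): n3:✗foll/t0/[-]
after 12 — recover(3): n3:foll/t0/[-]
after 13 — deliver 1→2: ·
after 14 — propose(1,'s'): ·
after 15 — deliver 3→0: ·
after 16 — propose(1,'q'): ·
after 17 — deliver 1→3: n3:foll/t1/[-]

2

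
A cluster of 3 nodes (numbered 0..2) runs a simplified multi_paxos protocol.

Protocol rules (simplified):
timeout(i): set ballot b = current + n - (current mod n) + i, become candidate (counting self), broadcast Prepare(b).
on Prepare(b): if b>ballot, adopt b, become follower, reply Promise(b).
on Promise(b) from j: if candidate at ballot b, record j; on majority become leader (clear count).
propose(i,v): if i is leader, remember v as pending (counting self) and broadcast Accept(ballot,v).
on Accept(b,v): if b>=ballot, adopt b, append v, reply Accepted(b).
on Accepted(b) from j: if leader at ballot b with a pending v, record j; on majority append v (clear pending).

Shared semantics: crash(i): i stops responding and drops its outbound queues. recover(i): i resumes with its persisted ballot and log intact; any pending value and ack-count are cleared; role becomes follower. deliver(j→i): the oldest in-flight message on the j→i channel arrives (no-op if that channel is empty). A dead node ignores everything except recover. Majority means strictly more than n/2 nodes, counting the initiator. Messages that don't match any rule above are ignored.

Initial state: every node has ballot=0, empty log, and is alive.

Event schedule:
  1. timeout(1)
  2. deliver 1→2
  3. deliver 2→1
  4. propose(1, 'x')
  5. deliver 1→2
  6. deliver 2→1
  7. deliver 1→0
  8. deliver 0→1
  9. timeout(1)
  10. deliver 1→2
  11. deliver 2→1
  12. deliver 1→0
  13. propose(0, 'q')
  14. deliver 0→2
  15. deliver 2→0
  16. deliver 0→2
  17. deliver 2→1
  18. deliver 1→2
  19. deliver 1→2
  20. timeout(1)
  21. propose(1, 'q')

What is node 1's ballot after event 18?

7

step 1 timeout(1): 1={cand,b=4,log=-}
step 2 deliver 1→2: 2={foll,b=4,log=-}
step 3 deliver 2→1: 1={lead,b=4,log=-}
step 4 propose(1,'x'): —
step 5 deliver 1→2: 2={foll,b=4,log=x}
step 6 deliver 2→1: 1={lead,b=4,log=x}
step 7 deliver 1→0: 0={foll,b=4,log=-}
step 8 deliver 0→1: —
step 9 timeout(1): 1={cand,b=7,log=x}
step 10 deliver 1→2: 2={foll,b=7,log=x}
step 11 deliver 2→1: 1={lead,b=7,log=x}
step 12 deliver 1→0: 0={foll,b=4,log=x}
step 13 propose(0,'q'): —
step 14 deliver 0→2: —
step 15 deliver 2→0: —
step 16 deliver 0→2: —
step 17 deliver 2→1: —
step 18 deliver 1→2: —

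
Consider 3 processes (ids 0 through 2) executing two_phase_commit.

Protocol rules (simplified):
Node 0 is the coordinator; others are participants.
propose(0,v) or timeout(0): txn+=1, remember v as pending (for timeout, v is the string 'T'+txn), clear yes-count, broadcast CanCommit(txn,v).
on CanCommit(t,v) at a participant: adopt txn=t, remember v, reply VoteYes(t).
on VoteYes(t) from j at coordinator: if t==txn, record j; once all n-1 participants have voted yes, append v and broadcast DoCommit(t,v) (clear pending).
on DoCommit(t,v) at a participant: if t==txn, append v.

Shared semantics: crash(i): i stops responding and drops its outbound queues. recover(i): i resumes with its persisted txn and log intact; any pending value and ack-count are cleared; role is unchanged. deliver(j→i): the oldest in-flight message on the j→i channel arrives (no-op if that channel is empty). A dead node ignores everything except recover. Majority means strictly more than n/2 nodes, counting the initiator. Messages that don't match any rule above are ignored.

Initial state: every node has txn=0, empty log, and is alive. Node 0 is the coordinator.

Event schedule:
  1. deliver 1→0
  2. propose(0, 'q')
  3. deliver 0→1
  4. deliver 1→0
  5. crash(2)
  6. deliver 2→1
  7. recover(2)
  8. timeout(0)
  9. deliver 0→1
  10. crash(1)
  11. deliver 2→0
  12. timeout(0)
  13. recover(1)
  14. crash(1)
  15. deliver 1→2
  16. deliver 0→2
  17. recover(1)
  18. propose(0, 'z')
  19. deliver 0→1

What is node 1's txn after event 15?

e1 deliver 1→0: ·
e2 propose(0,'q'): 0[coor,t=1,-]
e3 deliver 0→1: 1[part,t=1,-]
e4 deliver 1→0: ·
e5 crash(2): 2[✗part,t=0,-]
e6 deliver 2→1: ·
e7 recover(2): 2[part,t=0,-]
e8 timeout(0): 0[coor,t=2,-]
e9 deliver 0→1: 1[part,t=2,-]
e10 crash(1): 1[✗part,t=2,-]
e11 deliver 2→0: ·
e12 timeout(0): 0[coor,t=3,-]
e13 recover(1): 1[part,t=2,-]
e14 crash(1): 1[✗part,t=2,-]
e15 deliver 1→2: ·

2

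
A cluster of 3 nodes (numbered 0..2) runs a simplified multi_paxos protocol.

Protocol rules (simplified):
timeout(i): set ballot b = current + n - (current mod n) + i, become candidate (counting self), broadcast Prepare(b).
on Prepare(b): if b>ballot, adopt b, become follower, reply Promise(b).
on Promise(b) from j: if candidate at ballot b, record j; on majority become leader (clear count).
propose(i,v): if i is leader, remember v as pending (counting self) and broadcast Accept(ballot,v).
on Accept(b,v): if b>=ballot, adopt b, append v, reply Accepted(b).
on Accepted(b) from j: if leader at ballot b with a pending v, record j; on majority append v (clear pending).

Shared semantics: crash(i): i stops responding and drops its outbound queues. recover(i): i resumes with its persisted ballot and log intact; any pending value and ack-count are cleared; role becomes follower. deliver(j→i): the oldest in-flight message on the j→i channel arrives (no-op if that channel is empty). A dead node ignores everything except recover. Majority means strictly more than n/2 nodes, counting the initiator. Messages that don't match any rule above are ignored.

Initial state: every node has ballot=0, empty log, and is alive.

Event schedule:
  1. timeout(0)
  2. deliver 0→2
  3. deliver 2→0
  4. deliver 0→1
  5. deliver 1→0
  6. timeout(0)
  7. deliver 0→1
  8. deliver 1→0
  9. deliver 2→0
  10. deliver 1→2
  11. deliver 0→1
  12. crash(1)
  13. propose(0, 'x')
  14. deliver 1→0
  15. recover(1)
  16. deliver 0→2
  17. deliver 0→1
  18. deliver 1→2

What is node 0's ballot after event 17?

[1] timeout(0) → N0(cand b3 [-])
[2] deliver 0→2 → N2(foll b3 [-])
[3] deliver 2→0 → N0(lead b3 [-])
[4] deliver 0→1 → N1(foll b3 [-])
[5] deliver 1→0 → ∅
[6] timeout(0) → N0(cand b6 [-])
[7] deliver 0→1 → N1(foll b6 [-])
[8] deliver 1→0 → N0(lead b6 [-])
[9] deliver 2→0 → ∅
[10] deliver 1→2 → ∅
[11] deliver 0→1 → ∅
[12] crash(1) → N1(✗foll b6 [-])
[13] propose(0,'x') → ∅
[14] deliver 1→0 → ∅
[15] recover(1) → N1(foll b6 [-])
[16] deliver 0→2 → N2(foll b6 [-])
[17] deliver 0→1 → N1(foll b6 [x])

6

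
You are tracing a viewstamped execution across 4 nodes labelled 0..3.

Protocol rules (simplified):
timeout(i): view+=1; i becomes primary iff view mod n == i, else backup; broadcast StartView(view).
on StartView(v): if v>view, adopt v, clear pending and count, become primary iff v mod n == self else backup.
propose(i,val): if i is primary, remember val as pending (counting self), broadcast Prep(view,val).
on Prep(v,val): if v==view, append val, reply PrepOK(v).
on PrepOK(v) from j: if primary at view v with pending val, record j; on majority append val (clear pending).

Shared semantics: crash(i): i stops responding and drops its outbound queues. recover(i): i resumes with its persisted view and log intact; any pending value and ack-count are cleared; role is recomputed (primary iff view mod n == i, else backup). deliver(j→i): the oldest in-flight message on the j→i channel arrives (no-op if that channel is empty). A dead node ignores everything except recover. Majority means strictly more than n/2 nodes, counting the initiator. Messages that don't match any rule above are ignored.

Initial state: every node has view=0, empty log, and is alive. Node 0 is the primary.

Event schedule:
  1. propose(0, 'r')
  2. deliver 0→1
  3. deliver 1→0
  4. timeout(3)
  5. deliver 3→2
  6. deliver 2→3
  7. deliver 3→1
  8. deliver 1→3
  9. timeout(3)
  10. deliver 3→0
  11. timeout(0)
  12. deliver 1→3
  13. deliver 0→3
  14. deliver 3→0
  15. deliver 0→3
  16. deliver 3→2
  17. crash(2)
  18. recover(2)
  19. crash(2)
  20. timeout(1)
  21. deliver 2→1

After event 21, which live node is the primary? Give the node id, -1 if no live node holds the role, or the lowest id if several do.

-1

1. propose(0,'r'):  nop
2. deliver 0→1:  <1:back v0 r>
3. deliver 1→0:  nop
4. timeout(3):  <3:back v1 ->
5. deliver 3→2:  <2:back v1 ->
6. deliver 2→3:  nop
7. deliver 3→1:  <1:prim v1 r>
8. deliver 1→3:  nop
9. timeout(3):  <3:back v2 ->
10. deliver 3→0:  <0:back v1 ->
11. timeout(0):  <0:back v2 ->
12. deliver 1→3:  nop
13. deliver 0→3:  nop
14. deliver 3→0:  nop
15. deliver 0→3:  nop
16. deliver 3→2:  <2:prim v2 ->
17. crash(2):  <2:✗prim v2 ->
18. recover(2):  <2:prim v2 ->
19. crash(2):  <2:✗prim v2 ->
20. timeout(1):  <1:back v2 r>
21. deliver 2→1:  nop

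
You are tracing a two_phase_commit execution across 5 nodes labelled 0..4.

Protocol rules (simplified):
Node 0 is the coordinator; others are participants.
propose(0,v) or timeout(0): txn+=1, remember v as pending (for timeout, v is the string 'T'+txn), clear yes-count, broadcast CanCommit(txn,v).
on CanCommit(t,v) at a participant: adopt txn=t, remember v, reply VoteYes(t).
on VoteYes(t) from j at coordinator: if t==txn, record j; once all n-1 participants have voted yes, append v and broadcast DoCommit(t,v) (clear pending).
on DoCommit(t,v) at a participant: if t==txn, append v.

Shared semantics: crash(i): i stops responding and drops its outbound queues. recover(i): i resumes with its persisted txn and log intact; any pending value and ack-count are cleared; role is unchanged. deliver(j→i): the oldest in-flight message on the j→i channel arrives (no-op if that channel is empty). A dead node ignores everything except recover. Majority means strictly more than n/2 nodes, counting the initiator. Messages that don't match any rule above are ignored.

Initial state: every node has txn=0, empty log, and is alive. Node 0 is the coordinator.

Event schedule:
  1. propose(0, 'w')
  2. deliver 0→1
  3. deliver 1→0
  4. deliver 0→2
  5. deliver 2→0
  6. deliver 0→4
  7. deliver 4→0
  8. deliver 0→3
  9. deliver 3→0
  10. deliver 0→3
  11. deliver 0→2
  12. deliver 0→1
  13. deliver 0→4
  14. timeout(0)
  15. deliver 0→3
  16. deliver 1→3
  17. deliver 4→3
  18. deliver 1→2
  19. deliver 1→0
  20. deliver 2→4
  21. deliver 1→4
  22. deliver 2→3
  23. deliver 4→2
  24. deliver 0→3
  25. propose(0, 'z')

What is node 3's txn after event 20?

2

e1 propose(0,'w'): 0[coor,t=1,-]
e2 deliver 0→1: 1[part,t=1,-]
e3 deliver 1→0: ·
e4 deliver 0→2: 2[part,t=1,-]
e5 deliver 2→0: ·
e6 deliver 0→4: 4[part,t=1,-]
e7 deliver 4→0: ·
e8 deliver 0→3: 3[part,t=1,-]
e9 deliver 3→0: 0[coor,t=1,w]
e10 deliver 0→3: 3[part,t=1,w]
e11 deliver 0→2: 2[part,t=1,w]
e12 deliver 0→1: 1[part,t=1,w]
e13 deliver 0→4: 4[part,t=1,w]
e14 timeout(0): 0[coor,t=2,w]
e15 deliver 0→3: 3[part,t=2,w]
e16 deliver 1→3: ·
e17 deliver 4→3: ·
e18 deliver 1→2: ·
e19 deliver 1→0: ·
e20 deliver 2→4: ·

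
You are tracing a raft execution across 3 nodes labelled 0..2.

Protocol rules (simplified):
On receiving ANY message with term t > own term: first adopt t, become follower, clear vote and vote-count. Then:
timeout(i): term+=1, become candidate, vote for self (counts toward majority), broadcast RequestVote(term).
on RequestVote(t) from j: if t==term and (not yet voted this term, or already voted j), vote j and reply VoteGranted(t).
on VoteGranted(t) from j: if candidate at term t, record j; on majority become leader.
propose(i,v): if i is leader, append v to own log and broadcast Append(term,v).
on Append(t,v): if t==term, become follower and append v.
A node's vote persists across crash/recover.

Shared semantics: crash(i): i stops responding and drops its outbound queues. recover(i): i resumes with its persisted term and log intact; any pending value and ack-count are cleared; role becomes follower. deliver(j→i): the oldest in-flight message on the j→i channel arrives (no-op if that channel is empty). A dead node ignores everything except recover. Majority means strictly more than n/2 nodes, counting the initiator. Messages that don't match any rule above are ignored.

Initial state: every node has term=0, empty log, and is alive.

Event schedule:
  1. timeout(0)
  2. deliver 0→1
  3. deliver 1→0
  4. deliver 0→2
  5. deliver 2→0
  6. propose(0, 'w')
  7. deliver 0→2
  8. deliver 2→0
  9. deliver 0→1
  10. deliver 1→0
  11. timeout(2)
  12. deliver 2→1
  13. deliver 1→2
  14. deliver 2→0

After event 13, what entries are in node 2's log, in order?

1. timeout(0):  <0:cand t1 ->
2. deliver 0→1:  <1:foll t1 ->
3. deliver 1→0:  <0:lead t1 ->
4. deliver 0→2:  <2:foll t1 ->
5. deliver 2→0:  nop
6. propose(0,'w'):  <0:lead t1 w>
7. deliver 0→2:  <2:foll t1 w>
8. deliver 2→0:  nop
9. deliver 0→1:  <1:foll t1 w>
10. deliver 1→0:  nop
11. timeout(2):  <2:cand t2 w>
12. deliver 2→1:  <1:foll t2 w>
13. deliver 1→2:  <2:lead t2 w>

w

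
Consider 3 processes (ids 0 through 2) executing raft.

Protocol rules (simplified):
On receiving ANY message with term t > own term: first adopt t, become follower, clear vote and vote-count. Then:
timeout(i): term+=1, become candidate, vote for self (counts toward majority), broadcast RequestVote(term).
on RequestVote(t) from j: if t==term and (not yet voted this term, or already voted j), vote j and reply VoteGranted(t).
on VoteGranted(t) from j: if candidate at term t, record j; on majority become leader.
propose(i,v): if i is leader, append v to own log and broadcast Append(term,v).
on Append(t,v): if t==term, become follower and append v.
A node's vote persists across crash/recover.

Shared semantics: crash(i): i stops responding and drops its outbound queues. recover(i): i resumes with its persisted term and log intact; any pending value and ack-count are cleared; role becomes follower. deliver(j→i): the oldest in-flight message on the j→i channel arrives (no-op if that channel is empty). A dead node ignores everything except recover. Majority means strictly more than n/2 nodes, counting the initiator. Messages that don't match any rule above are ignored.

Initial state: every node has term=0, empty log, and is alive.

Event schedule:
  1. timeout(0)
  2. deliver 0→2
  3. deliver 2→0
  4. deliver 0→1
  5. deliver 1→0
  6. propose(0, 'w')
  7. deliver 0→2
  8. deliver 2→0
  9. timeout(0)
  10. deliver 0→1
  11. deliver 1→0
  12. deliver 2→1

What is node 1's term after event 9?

1

after 1 — timeout(0): n0:cand/t1/[-]
after 2 — deliver 0→2: n2:foll/t1/[-]
after 3 — deliver 2→0: n0:lead/t1/[-]
after 4 — deliver 0→1: n1:foll/t1/[-]
after 5 — deliver 1→0: ·
after 6 — propose(0,'w'): n0:lead/t1/[w]
after 7 — deliver 0→2: n2:foll/t1/[w]
after 8 — deliver 2→0: ·
after 9 — timeout(0): n0:cand/t2/[w]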